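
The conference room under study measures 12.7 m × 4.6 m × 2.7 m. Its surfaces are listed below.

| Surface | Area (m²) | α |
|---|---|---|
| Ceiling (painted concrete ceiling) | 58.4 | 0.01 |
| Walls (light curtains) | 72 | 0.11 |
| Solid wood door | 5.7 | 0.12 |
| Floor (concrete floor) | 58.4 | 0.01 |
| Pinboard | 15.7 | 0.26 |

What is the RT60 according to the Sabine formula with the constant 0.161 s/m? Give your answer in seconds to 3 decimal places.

1.833 sec

Total absorption A = 58.4·0.01 + 72·0.11 + 5.7·0.12 + 58.4·0.01 + 15.7·0.26
  = 0.584 + 7.920 + 0.684 + 0.584 + 4.082 = 13.854 m² sabins.
Room volume: 157.734 m³.
Sabine: RT60 = 0.161 × 157.734 / 13.854 = 1.833 s.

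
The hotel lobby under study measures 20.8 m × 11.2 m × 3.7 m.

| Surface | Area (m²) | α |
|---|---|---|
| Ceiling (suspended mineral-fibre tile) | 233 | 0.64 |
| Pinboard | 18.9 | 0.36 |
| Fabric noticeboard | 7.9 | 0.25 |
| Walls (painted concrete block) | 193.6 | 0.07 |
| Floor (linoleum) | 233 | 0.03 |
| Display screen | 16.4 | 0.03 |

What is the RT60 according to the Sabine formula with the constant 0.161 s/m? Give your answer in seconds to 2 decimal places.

0.78 s

Total absorption A = 233×0.64 + 18.9×0.36 + 7.9×0.25 + 193.6×0.07 + 233×0.03 + 16.4×0.03
  = 149.120 + 6.804 + 1.975 + 13.552 + 6.990 + 0.492 = 178.933 m² sabins.
Room volume: 861.952 m³.
T = 0.161 V/A = 0.161·861.952/178.933 = 0.78 s.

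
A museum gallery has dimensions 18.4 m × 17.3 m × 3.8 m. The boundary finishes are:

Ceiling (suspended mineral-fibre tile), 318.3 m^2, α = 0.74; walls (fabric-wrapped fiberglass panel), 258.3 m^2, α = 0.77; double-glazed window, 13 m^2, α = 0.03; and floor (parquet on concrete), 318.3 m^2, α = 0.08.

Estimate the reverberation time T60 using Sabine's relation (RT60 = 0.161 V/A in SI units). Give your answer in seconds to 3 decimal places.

Equivalent absorption area: A = 318.3×0.74 + 258.3×0.77 + 13×0.03 + 318.3×0.08 = 460.287 m^2.
Room volume: 1209.616 m³.
Sabine: RT60 = 0.161 × 1209.616 / 460.287 = 0.423 s.

0.423 s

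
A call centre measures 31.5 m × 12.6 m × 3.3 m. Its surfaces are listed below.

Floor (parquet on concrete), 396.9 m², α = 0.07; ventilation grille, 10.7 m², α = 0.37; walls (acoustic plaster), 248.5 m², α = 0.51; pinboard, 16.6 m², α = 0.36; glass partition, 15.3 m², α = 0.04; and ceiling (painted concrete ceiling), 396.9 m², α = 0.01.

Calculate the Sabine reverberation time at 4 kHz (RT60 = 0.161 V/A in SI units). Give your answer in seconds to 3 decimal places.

1.248 s

Total absorption A = 396.9*0.07 + 10.7*0.37 + 248.5*0.51 + 16.6*0.36 + 15.3*0.04 + 396.9*0.01
  = 27.783 + 3.959 + 126.735 + 5.976 + 0.612 + 3.969 = 169.034 m² sabins.
Volume V = 31.5 × 12.6 × 3.3 = 1309.77 m³.
Sabine: RT60 = 0.161 × 1309.77 / 169.034 = 1.248 s.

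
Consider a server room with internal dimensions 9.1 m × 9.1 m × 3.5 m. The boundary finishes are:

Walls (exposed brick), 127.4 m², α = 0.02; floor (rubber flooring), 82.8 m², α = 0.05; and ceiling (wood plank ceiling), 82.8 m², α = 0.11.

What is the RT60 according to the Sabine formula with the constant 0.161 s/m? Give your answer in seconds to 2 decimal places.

Equivalent absorption area: A = 127.4×0.02 + 82.8×0.05 + 82.8×0.11 = 15.796 m².
V = 9.1·9.1·3.5 = 289.835 m³.
RT60 = 0.161 · V / A = 0.161 × 289.835 / 15.796 = 2.95 s.

2.95 s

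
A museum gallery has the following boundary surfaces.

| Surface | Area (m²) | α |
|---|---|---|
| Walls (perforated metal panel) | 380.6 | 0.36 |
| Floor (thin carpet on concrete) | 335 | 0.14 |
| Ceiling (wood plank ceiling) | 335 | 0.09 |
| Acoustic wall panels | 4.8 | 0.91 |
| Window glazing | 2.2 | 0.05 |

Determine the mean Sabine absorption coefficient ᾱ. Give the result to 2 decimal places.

0.21

S = Σ Sᵢ = 380.6 + 335 + 335 + 4.8 + 2.2 = 1057.6 m².
A = 380.6×0.36 + 335×0.14 + 335×0.09 + 4.8×0.91 + 2.2×0.05 = 218.544 sabins.
ᾱ = 218.544 / 1057.6 = 0.21.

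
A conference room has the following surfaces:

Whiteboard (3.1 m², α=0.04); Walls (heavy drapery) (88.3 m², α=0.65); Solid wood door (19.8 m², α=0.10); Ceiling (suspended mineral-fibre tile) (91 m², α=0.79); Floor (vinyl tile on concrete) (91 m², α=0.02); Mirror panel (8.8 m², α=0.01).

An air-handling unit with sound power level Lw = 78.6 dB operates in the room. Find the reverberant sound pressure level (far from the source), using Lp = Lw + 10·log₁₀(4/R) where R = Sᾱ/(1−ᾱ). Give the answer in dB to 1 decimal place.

60.8 dB

A = 133.297 sabins; S = 302.0 m².
ᾱ = 133.297/302.0 = 0.4414; R = Sᾱ/(1−ᾱ) = 133.297/(1−0.4414) = 238.627 m².
Lp = Lw + 10 log₁₀(4/R) = 78.6 -17.76 = 60.8 dB.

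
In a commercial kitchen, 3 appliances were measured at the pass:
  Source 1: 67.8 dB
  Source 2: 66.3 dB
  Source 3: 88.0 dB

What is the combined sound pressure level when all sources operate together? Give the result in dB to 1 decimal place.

88.1 dB

Σ 10^(Lᵢ/10) = 6.412e+08.
L_total = 10·log₁₀(6.412e+08) = 88.1 dB.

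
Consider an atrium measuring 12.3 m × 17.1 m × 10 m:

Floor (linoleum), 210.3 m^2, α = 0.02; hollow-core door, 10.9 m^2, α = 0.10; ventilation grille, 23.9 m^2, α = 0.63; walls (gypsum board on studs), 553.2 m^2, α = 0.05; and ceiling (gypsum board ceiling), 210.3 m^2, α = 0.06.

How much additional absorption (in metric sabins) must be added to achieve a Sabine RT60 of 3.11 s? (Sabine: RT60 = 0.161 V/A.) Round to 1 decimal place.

48.3 sabins

Total absorption A₁ = 210.3*0.02 + 10.9*0.10 + 23.9*0.63 + 553.2*0.05 + 210.3*0.06
  = 4.206 + 1.090 + 15.057 + 27.660 + 12.618 = 60.631 m^2 sabins.
Target A₂ = 0.161·2103.3/3.11 = 108.885 sabins (V = 2103.3 m³).
Shortfall: 108.885 − 60.631 = 48.3 sabins.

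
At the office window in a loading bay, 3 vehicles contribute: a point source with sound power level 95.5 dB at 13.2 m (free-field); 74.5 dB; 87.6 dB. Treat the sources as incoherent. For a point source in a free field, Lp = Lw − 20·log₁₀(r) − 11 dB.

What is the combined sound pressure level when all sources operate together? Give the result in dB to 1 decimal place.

87.8 dB

Source at 13.2 m: Lp = 95.5 − 20·log₁₀(13.2) − 11 = 62.1 dB.
Σ 10^(Lᵢ/10) = 6.052e+08.
Back to dB: 10·log₁₀ Σ = 87.8 dB.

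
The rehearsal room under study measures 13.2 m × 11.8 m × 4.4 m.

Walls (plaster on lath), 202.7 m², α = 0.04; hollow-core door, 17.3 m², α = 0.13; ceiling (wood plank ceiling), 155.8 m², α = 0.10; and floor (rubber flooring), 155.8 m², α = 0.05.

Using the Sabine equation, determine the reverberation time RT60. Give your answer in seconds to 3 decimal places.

3.272 s

Equivalent absorption area: A = 202.7×0.04 + 17.3×0.13 + 155.8×0.10 + 155.8×0.05 = 33.727 m².
V = 13.2·11.8·4.4 = 685.344 m³.
RT60 = 0.161 · V / A = 0.161 × 685.344 / 33.727 = 3.272 s.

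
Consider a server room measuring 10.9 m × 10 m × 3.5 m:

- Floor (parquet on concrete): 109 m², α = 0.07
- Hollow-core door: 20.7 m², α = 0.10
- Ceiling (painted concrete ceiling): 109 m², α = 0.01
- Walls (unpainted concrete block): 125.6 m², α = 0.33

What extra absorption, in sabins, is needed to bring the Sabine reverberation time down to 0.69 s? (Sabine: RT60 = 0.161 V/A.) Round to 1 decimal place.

Total absorption A₁ = 109*0.07 + 20.7*0.10 + 109*0.01 + 125.6*0.33
  = 7.630 + 2.070 + 1.090 + 41.448 = 52.238 m² sabins.
Target A₂ = 0.161·381.5/0.69 = 89.017 sabins (V = 381.5 m³).
Additional absorption ΔA = 89.017 − 52.238 = 36.8 sabins.

36.8 sabins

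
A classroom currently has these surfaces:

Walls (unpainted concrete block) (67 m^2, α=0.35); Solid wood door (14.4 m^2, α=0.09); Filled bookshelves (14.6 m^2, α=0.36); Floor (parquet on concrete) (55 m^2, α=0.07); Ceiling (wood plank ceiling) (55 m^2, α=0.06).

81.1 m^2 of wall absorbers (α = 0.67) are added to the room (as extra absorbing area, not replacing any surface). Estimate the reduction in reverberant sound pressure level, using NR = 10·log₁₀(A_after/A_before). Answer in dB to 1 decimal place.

3.9 dB

Equivalent absorption area: A_before = 67×0.35 + 14.4×0.09 + 14.6×0.36 + 55×0.07 + 55×0.06 = 37.152 m^2.
Treatment contributes 81.1·0.67 = 54.337 sabins.
A_after = 37.152 + 54.337 = 91.489 sabins.
NR = 10·log₁₀(91.489/37.152) = 3.9 dB.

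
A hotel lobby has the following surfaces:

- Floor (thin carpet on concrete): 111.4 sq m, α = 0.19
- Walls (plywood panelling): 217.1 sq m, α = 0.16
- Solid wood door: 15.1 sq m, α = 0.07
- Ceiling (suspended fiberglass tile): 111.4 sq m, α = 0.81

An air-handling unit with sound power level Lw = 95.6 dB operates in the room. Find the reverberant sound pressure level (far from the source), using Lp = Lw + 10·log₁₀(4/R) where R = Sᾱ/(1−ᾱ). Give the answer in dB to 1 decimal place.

Σ(Sᵢαᵢ) = 111.4·0.19 + 217.1·0.16 + 15.1·0.07 + 111.4·0.81 = 147.193; total area S = 455.0 sq m.
ᾱ = 147.193/455.0 = 0.3235; R = Sᾱ/(1−ᾱ) = 147.193/(1−0.3235) = 217.580 sq m.
Lp = Lw + 10 log₁₀(4/R) = 95.6 -17.36 = 78.2 dB.

78.2 dB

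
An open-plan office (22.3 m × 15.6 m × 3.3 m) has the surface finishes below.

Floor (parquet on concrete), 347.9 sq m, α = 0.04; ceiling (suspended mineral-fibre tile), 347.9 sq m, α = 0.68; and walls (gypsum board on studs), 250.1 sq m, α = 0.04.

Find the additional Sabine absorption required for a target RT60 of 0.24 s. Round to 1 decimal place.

A₁ = Σ Sᵢαᵢ = 347.9*0.04 + 347.9*0.68 + 250.1*0.04 = 260.492 sabins.
Target A₂ = 0.161·1148.004/0.24 = 770.119 sabins (V = 1148.004 m³).
ΔA = A₂ − A₁ = 770.119 − 260.492 = 509.6 sabins.

509.6 sabins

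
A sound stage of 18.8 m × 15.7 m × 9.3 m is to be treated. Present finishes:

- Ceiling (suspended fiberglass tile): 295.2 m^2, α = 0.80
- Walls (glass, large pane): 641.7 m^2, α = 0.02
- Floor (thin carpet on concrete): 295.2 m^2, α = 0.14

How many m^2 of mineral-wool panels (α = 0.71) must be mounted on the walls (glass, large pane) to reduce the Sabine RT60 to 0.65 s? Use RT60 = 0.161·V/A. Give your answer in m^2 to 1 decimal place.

564.6

A₁ = Σ Sᵢαᵢ = 295.2×0.80 + 641.7×0.02 + 295.2×0.14 = 290.322 sabins.
V = 2744.988 m³. Target absorption A₂ = 0.161 × 2744.988 / 0.65 = 679.912 sabins.
ΔA needed = 679.912 − 290.322 = 389.590 sabins.
Each m^2 of panel replacing the walls (glass, large pane) adds (0.71 − 0.02) = 0.69 sabins.
Panel area = 389.590 / 0.69 = 564.6 m^2.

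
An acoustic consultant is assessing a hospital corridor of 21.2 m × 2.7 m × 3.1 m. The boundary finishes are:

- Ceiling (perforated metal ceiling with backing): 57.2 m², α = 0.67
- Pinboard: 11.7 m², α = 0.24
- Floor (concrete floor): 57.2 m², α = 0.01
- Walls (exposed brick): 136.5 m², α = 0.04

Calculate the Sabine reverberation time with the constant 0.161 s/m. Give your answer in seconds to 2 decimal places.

0.61 sec

Summing Sᵢαᵢ: 38.324 + 2.808 + 0.572 + 5.460 → A = 47.164 sabins.
Room volume: 177.444 m³.
Sabine: RT60 = 0.161 × 177.444 / 47.164 = 0.61 s.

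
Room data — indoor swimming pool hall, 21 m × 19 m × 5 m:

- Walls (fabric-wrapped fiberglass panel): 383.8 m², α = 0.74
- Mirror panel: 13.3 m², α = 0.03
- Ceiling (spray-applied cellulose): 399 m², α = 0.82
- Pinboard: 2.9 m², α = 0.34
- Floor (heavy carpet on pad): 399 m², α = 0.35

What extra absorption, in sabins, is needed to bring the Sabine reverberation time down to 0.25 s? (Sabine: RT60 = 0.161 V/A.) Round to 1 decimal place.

Summing Sᵢαᵢ: 284.012 + 0.399 + 327.180 + 0.986 + 139.650 → A₁ = 752.227 sabins.
For T = 0.25 s, need A₂ = 0.161·V/T = 0.161·1995/0.25 = 1284.780 sabins.
Additional absorption ΔA = 1284.780 − 752.227 = 532.6 sabins.

532.6 sabins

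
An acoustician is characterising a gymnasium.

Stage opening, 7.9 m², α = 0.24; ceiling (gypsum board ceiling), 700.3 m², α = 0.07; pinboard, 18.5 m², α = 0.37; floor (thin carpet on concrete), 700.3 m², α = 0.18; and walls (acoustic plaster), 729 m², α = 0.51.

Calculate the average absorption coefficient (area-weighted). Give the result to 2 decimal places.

S = Σ Sᵢ = 7.9 + 700.3 + 18.5 + 700.3 + 729 = 2156.0 m².
Σ(Sᵢαᵢ) = 7.9×0.24 + 700.3×0.07 + 18.5×0.37 + 700.3×0.18 + 729×0.51 = 555.606.
ᾱ = 555.606 / 2156.0 = 0.26.

0.26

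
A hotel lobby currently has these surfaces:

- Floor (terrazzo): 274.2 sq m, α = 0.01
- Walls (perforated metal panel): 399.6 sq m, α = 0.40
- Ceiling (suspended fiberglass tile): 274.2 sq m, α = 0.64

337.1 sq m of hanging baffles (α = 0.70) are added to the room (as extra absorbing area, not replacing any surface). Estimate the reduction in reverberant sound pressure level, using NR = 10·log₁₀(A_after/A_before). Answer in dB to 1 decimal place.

Total absorption A_before = 274.2*0.01 + 399.6*0.40 + 274.2*0.64
  = 2.742 + 159.840 + 175.488 = 338.070 sq m sabins.
Treatment contributes 337.1·0.70 = 235.970 sabins.
A_after = 338.070 + 235.970 = 574.040 sabins.
Reduction = 10 log₁₀(A_after/A_before) = 10 log₁₀(1.6980) = 2.3 dB.

2.3 dB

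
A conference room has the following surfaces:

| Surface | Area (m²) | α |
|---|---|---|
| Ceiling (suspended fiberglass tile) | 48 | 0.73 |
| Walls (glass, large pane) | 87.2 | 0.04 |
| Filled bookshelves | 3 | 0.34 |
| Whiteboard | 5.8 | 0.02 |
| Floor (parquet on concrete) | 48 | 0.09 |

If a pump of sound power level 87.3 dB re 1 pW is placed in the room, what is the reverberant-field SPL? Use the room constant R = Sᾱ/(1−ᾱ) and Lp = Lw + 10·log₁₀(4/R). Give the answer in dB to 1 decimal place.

75.8 dB

Σ(Sᵢαᵢ) = 48·0.73 + 87.2·0.04 + 3·0.34 + 5.8·0.02 + 48·0.09 = 43.984; total area S = 192.0 m².
ᾱ = 0.2291, so room constant R = A/(1−ᾱ) = 57.055 m².
Lp = Lw + 10 log₁₀(4/R) = 87.3 -11.54 = 75.8 dB.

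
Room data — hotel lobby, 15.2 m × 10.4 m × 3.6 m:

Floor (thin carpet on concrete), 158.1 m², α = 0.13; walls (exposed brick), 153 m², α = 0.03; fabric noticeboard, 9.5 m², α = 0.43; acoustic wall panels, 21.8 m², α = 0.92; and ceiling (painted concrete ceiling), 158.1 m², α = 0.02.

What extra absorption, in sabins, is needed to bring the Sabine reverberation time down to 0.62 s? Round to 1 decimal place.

A₁ = Σ Sᵢαᵢ = 158.1*0.13 + 153*0.03 + 9.5*0.43 + 21.8*0.92 + 158.1*0.02 = 52.446 sabins.
V = 569.088 m³. Required absorption A₂ = 0.161 × 569.088 / 0.62 = 147.779 sabins.
ΔA = A₂ − A₁ = 147.779 − 52.446 = 95.3 sabins.

95.3 sabins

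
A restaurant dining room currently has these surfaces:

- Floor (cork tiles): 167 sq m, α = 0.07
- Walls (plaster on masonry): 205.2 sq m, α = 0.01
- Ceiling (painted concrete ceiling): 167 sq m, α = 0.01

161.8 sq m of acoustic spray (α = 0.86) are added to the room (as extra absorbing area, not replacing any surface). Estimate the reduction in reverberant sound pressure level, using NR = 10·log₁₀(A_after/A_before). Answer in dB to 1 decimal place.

10.0 dB

A_before = Σ Sᵢαᵢ = 167×0.07 + 205.2×0.01 + 167×0.01 = 15.412 sabins.
Added absorption = 161.8 × 0.86 = 139.148 sabins.
A_after = 15.412 + 139.148 = 154.560 sabins.
Reduction = 10 log₁₀(A_after/A_before) = 10 log₁₀(10.0285) = 10.0 dB.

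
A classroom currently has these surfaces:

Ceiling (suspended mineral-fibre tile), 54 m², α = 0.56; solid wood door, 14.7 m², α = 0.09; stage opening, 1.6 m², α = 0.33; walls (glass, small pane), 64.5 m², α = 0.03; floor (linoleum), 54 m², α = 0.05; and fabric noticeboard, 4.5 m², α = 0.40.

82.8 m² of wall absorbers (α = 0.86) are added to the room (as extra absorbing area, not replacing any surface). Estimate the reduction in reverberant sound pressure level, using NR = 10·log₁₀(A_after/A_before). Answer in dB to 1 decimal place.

Summing Sᵢαᵢ: 30.240 + 1.323 + 0.528 + 1.935 + 2.700 + 1.800 → A_before = 38.526 sabins.
Treatment contributes 82.8·0.86 = 71.208 sabins.
A_after = 38.526 + 71.208 = 109.734 sabins.
Reduction = 10 log₁₀(A_after/A_before) = 10 log₁₀(2.8483) = 4.5 dB.

4.5 dB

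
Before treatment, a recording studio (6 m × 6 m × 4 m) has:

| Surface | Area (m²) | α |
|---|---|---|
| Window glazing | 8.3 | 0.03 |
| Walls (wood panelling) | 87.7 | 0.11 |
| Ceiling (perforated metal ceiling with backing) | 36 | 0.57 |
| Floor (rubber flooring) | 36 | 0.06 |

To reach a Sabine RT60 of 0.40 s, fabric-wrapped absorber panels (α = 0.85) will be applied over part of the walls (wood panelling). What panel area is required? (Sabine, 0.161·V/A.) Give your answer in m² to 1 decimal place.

34.3

Equivalent absorption area: A₁ = 8.3*0.03 + 87.7*0.11 + 36*0.57 + 36*0.06 = 32.576 m².
V = 144 m³. Target absorption A₂ = 0.161 × 144 / 0.40 = 57.960 sabins.
Absorption to add: 57.960 − 32.576 = 25.384 sabins.
Net gain per m²: Δα = 0.85 − 0.11 = 0.74.
Area = ΔA/Δα = 25.384/0.74 = 34.3 m².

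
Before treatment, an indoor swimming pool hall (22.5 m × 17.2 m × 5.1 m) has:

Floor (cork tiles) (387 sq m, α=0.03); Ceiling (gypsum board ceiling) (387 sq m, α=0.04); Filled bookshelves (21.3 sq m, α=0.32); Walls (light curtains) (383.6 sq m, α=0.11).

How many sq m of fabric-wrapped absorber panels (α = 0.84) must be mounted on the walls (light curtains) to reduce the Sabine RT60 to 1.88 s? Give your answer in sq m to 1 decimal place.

127.3

Equivalent absorption area: A₁ = 387·0.03 + 387·0.04 + 21.3·0.32 + 383.6·0.11 = 76.102 sq m.
Required A₂ = 0.161·1973.7/1.88 = 169.024 sabins.
ΔA needed = 169.024 − 76.102 = 92.922 sabins.
Net gain per sq m: Δα = 0.84 − 0.11 = 0.73.
Panel area = 92.922 / 0.73 = 127.3 sq m.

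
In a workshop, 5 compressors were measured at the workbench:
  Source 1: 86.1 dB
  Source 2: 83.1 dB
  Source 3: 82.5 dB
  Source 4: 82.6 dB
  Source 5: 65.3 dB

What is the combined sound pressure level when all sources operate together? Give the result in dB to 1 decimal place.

89.9 dB

Σ 10^(Lᵢ/10) = 9.747e+08.
Back to dB: 10·log₁₀ Σ = 89.9 dB.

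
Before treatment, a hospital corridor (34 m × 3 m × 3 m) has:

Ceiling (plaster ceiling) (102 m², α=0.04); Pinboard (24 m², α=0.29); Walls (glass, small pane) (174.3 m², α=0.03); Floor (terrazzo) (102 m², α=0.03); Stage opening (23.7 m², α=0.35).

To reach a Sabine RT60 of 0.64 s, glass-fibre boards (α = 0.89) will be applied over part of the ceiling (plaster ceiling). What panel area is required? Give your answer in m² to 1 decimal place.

58.1

Total absorption A₁ = 102·0.04 + 24·0.29 + 174.3·0.03 + 102·0.03 + 23.7·0.35
  = 4.080 + 6.960 + 5.229 + 3.060 + 8.295 = 27.624 m² sabins.
Required A₂ = 0.161·306/0.64 = 76.978 sabins.
ΔA needed = 76.978 − 27.624 = 49.354 sabins.
Net gain per m²: Δα = 0.89 − 0.04 = 0.85.
Panel area = 49.354 / 0.85 = 58.1 m².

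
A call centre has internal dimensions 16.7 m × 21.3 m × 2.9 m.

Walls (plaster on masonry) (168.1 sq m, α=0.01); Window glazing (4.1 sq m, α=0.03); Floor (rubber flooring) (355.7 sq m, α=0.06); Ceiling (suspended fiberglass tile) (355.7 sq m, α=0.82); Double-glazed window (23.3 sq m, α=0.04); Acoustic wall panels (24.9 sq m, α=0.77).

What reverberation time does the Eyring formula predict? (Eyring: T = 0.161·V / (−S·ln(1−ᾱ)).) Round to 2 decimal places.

0.40 seconds

S = Σ Sᵢ = 931.8 sq m.
Σ(Sᵢαᵢ) = 168.1·0.01 + 4.1·0.03 + 355.7·0.06 + 355.7·0.82 + 23.3·0.04 + 24.9·0.77 = 334.925.
ᾱ = 334.925 / 931.8 = 0.3594.
Eyring denominator: −S ln(1−ᾱ) = 414.977.
V = 16.7 × 21.3 × 2.9 = 1031.559 m³.
T = 0.161·V/[−S·ln(1−ᾱ)] = 0.161·1031.559/414.977 = 0.40 s.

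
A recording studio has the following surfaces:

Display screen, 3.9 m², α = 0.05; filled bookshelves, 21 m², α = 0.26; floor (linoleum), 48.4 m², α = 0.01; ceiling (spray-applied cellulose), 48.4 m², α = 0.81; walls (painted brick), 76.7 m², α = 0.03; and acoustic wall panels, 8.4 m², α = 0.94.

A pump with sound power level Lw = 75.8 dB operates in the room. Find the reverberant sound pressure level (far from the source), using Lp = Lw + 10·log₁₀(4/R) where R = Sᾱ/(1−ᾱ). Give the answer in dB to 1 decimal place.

63.0 dB

Σ(Sᵢαᵢ) = 3.9×0.05 + 21×0.26 + 48.4×0.01 + 48.4×0.81 + 76.7×0.03 + 8.4×0.94 = 55.540; total area S = 206.8 m².
ᾱ = 55.540/206.8 = 0.2686; R = Sᾱ/(1−ᾱ) = 55.540/(1−0.2686) = 75.937 m².
Lp = Lw + 10 log₁₀(4/R) = 75.8 -12.78 = 63.0 dB.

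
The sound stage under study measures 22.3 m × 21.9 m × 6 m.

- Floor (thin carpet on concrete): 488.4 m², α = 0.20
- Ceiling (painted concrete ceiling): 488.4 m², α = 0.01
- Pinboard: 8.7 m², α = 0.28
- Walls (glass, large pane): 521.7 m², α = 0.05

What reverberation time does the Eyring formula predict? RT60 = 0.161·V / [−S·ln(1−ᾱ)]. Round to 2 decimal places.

S = Σ Sᵢ = 1507.2 m².
Σ(Sᵢαᵢ) = 488.4×0.20 + 488.4×0.01 + 8.7×0.28 + 521.7×0.05 = 131.085.
ᾱ = 131.085 / 1507.2 = 0.0870.
Eyring denominator: −S ln(1−ᾱ) = 137.184.
V = 22.3 × 21.9 × 6 = 2930.22 m³.
T = 0.161·V/[−S·ln(1−ᾱ)] = 0.161·2930.22/137.184 = 3.44 s.

3.44 sec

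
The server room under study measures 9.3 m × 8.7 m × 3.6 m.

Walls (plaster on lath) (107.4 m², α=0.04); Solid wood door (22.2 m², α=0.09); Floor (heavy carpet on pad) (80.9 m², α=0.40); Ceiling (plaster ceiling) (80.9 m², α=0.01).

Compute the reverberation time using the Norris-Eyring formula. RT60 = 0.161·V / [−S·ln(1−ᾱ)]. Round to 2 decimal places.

S = Σ Sᵢ = 291.4 m².
Absorption A = 107.4·0.04 + 22.2·0.09 + 80.9·0.40 + 80.9·0.01 = 39.463 sabins.
ᾱ = 39.463 / 291.4 = 0.1354.
−S·ln(1−ᾱ) = −291.4 × ln(1 − 0.1354) = 42.395.
V = 9.3 × 8.7 × 3.6 = 291.276 m³.
T = 0.161·V/[−S·ln(1−ᾱ)] = 0.161·291.276/42.395 = 1.11 s.

1.11 seconds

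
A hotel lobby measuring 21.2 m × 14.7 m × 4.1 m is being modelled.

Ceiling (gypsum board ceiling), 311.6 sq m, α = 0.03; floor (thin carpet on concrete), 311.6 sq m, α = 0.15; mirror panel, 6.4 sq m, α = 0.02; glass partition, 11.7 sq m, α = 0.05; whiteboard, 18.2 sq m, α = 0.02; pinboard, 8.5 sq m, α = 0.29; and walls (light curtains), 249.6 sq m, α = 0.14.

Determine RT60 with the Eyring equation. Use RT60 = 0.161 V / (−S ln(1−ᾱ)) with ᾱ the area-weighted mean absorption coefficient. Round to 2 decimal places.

2.06 sec

S = Σ Sᵢ = 917.6 sq m.
Absorption A = 311.6×0.03 + 311.6×0.15 + 6.4×0.02 + 11.7×0.05 + 18.2×0.02 + 8.5×0.29 + 249.6×0.14 = 94.574 sabins.
ᾱ = 94.574 / 917.6 = 0.1031.
−S·ln(1−ᾱ) = −917.6 × ln(1 − 0.1031) = 99.845.
V = 21.2 × 14.7 × 4.1 = 1277.724 m³.
RT60 = 0.161 × 1277.724 / 99.845 = 2.06 s.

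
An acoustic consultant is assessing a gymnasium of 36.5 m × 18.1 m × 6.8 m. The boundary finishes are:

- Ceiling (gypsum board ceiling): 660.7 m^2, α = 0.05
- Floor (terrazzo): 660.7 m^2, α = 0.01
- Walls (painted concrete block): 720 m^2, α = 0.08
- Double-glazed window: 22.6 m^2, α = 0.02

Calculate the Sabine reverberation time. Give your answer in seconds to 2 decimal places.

7.40 s

Total absorption A = 660.7·0.05 + 660.7·0.01 + 720·0.08 + 22.6·0.02
  = 33.035 + 6.607 + 57.600 + 0.452 = 97.694 m^2 sabins.
Room volume: 4492.42 m³.
Sabine: RT60 = 0.161 × 4492.42 / 97.694 = 7.40 s.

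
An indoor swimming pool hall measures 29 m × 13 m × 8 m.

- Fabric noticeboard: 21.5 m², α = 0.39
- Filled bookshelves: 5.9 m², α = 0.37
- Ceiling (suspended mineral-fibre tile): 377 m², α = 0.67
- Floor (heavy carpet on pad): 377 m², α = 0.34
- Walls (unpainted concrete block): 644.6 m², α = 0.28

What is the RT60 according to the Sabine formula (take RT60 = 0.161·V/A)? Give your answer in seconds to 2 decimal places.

0.85 s

Total absorption A = 21.5·0.39 + 5.9·0.37 + 377·0.67 + 377·0.34 + 644.6·0.28
  = 8.385 + 2.183 + 252.590 + 128.180 + 180.488 = 571.826 m² sabins.
V = 29·13·8 = 3016 m³.
RT60 = 0.161 · V / A = 0.161 × 3016 / 571.826 = 0.85 s.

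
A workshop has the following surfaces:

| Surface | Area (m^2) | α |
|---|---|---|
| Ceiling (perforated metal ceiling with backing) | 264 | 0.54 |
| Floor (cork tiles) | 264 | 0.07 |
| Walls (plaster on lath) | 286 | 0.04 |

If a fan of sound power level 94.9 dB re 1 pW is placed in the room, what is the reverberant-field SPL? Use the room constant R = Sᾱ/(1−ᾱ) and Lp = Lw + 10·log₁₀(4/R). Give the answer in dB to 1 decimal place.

77.5 dB

A = 172.480 sabins; S = 814.0 m^2.
ᾱ = 0.2119, so room constant R = A/(1−ᾱ) = 218.855 m^2.
Lp = Lw + 10 log₁₀(4/R) = 94.9 -17.38 = 77.5 dB.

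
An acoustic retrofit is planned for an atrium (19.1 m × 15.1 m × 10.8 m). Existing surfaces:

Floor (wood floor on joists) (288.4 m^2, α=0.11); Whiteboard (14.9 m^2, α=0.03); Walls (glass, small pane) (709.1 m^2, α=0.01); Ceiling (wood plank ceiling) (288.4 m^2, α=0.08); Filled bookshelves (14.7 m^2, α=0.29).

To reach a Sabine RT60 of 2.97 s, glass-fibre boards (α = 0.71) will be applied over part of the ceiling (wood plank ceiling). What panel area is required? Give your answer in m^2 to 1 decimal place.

162.3

Total absorption A₁ = 288.4×0.11 + 14.9×0.03 + 709.1×0.01 + 288.4×0.08 + 14.7×0.29
  = 31.724 + 0.447 + 7.091 + 23.072 + 4.263 = 66.597 m^2 sabins.
V = 3114.828 m³. Target absorption A₂ = 0.161 × 3114.828 / 2.97 = 168.851 sabins.
Absorption to add: 168.851 − 66.597 = 102.254 sabins.
Each m^2 of panel replacing the ceiling (wood plank ceiling) adds (0.71 − 0.08) = 0.63 sabins.
Area = ΔA/Δα = 102.254/0.63 = 162.3 m^2.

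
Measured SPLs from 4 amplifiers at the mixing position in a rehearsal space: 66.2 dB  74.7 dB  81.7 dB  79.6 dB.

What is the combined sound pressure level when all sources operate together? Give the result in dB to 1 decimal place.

Sum in the linear (power) domain: Σ 10^(Lᵢ/10) = 10^(66.2/10) + 10^(74.7/10) + 10^(81.7/10) + 10^(79.6/10) = 2.728e+08.
Combined level = 10 log₁₀(2.728e+08) = 84.4 dB.

84.4 dB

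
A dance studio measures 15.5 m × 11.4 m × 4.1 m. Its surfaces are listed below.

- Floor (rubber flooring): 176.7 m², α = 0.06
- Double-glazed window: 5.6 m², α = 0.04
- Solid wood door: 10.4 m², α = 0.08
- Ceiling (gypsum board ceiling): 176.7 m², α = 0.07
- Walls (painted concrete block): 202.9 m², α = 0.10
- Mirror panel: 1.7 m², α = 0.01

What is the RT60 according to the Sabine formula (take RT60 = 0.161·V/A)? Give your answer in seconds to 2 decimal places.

2.63 s

Total absorption A = 176.7×0.06 + 5.6×0.04 + 10.4×0.08 + 176.7×0.07 + 202.9×0.10 + 1.7×0.01
  = 10.602 + 0.224 + 0.832 + 12.369 + 20.290 + 0.017 = 44.334 m² sabins.
V = 15.5·11.4·4.1 = 724.47 m³.
T = 0.161 V/A = 0.161·724.47/44.334 = 2.63 s.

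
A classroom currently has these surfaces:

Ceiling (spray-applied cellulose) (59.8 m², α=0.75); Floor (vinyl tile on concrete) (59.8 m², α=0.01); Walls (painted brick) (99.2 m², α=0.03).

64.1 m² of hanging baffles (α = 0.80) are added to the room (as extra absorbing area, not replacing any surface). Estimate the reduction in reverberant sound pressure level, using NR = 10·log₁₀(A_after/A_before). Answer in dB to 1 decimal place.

3.1 dB

Summing Sᵢαᵢ: 44.850 + 0.598 + 2.976 → A_before = 48.424 sabins.
Added absorption = 64.1 × 0.80 = 51.280 sabins.
A_after = 48.424 + 51.280 = 99.704 sabins.
Reduction = 10 log₁₀(A_after/A_before) = 10 log₁₀(2.0590) = 3.1 dB.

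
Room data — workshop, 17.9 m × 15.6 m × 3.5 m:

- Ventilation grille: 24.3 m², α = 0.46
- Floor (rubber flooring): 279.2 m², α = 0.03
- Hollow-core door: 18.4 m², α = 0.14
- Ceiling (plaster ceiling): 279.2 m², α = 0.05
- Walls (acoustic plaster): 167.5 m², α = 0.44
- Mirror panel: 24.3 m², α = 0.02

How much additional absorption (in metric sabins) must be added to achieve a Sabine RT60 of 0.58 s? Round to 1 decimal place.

Equivalent absorption area: A₁ = 24.3·0.46 + 279.2·0.03 + 18.4·0.14 + 279.2·0.05 + 167.5·0.44 + 24.3·0.02 = 110.276 m².
V = 977.34 m³. Required absorption A₂ = 0.161 × 977.34 / 0.58 = 271.296 sabins.
ΔA = A₂ − A₁ = 271.296 − 110.276 = 161.0 sabins.

161.0 sabins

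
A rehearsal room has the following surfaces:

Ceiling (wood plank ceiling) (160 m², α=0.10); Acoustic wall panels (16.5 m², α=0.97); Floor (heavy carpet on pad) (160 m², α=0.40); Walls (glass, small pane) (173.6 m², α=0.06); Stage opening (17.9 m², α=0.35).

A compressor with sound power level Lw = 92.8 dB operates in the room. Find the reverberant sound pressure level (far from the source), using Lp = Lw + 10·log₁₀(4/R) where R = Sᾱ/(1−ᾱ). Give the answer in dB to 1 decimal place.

Σ(Sᵢαᵢ) = 160·0.10 + 16.5·0.97 + 160·0.40 + 173.6·0.06 + 17.9·0.35 = 112.686; total area S = 528.0 m².
ᾱ = 112.686/528.0 = 0.2134; R = Sᾱ/(1−ᾱ) = 112.686/(1−0.2134) = 143.257 m².
Lp = Lw + 10 log₁₀(4/R) = 92.8 -15.54 = 77.3 dB.

77.3 dB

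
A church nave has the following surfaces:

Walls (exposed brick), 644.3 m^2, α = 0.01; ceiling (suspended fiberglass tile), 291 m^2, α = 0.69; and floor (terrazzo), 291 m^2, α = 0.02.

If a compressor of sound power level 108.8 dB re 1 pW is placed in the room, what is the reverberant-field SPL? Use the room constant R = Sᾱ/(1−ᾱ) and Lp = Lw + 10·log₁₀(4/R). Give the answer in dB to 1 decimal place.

A = 213.053 sabins; S = 1226.3 m^2.
ᾱ = 213.053/1226.3 = 0.1737; R = Sᾱ/(1−ᾱ) = 213.053/(1−0.1737) = 257.840 m^2.
Lp = Lw + 10 log₁₀(4/R) = 108.8 -18.09 = 90.7 dB.

90.7 dB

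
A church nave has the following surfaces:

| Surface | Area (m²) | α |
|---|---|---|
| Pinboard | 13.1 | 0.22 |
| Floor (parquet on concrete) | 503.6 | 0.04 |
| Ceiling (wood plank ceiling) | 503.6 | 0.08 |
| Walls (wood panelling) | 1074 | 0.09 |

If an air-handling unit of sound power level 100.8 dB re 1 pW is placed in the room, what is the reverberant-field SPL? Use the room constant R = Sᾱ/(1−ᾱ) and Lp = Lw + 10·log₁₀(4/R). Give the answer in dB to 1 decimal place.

A = 159.974 sabins; S = 2094.3 m².
ᾱ = 159.974/2094.3 = 0.0764; R = Sᾱ/(1−ᾱ) = 159.974/(1−0.0764) = 173.207 m².
Lp = 100.8 + 10·log₁₀(4/173.207) = 100.8 + (-16.37) = 84.4 dB.

84.4 dB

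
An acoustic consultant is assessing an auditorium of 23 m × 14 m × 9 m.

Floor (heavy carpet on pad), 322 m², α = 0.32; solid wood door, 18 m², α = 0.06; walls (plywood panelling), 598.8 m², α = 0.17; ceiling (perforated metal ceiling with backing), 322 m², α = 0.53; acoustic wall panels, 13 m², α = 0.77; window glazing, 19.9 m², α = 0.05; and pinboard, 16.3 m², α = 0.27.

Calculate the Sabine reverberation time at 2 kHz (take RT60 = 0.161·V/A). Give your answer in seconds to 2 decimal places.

Summing Sᵢαᵢ: 103.040 + 1.080 + 101.796 + 170.660 + 10.010 + 0.995 + 4.401 → A = 391.982 sabins.
V = 23·14·9 = 2898 m³.
Sabine: RT60 = 0.161 × 2898 / 391.982 = 1.19 s.

1.19 sec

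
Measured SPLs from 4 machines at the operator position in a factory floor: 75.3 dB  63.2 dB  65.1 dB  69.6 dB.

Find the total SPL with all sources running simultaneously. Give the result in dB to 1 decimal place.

Sum in the linear (power) domain: Σ 10^(Lᵢ/10) = 10^(75.3/10) + 10^(63.2/10) + 10^(65.1/10) + 10^(69.6/10) = 4.833e+07.
Combined level = 10 log₁₀(4.833e+07) = 76.8 dB.

76.8 dB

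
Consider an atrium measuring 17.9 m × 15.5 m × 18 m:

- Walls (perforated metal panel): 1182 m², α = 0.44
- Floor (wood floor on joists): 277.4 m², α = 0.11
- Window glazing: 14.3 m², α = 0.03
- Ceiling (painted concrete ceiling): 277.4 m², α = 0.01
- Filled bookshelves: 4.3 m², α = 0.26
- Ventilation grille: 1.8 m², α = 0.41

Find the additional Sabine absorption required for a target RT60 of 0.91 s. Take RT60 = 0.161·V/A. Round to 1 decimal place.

327.9 sabins

Equivalent absorption area: A₁ = 1182*0.44 + 277.4*0.11 + 14.3*0.03 + 277.4*0.01 + 4.3*0.26 + 1.8*0.41 = 555.653 m².
Target A₂ = 0.161·4994.1/0.91 = 883.572 sabins (V = 4994.1 m³).
Additional absorption ΔA = 883.572 − 555.653 = 327.9 sabins.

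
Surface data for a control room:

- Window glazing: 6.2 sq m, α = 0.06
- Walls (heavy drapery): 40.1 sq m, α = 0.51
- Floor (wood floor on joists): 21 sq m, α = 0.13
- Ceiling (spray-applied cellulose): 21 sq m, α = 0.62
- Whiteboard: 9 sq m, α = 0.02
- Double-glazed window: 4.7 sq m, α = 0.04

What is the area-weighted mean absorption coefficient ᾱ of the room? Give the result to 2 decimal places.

0.36

Total surface area S = 102.0 sq m.
A = 6.2*0.06 + 40.1*0.51 + 21*0.13 + 21*0.62 + 9*0.02 + 4.7*0.04 = 36.941 sabins.
ᾱ = 36.941 / 102.0 = 0.36.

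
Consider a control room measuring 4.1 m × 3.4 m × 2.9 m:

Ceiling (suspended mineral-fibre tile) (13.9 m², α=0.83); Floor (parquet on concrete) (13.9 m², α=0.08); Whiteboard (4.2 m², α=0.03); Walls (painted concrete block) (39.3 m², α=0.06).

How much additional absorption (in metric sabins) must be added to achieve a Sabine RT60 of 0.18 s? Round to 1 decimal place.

Summing Sᵢαᵢ: 11.537 + 1.112 + 0.126 + 2.358 → A₁ = 15.133 sabins.
For T = 0.18 s, need A₂ = 0.161·V/T = 0.161·40.426/0.18 = 36.159 sabins.
Shortfall: 36.159 − 15.133 = 21.0 sabins.

21.0 sabins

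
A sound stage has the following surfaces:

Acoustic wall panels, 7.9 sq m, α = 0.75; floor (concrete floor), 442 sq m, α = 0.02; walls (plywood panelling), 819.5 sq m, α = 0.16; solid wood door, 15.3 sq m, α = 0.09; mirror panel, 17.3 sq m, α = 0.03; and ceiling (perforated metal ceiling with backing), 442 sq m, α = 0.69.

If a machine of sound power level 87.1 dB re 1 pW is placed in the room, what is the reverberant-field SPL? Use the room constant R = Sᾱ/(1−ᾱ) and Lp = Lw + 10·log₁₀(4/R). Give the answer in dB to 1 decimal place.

A = 452.761 sabins; S = 1744.0 sq m.
ᾱ = 452.761/1744.0 = 0.2596; R = Sᾱ/(1−ᾱ) = 452.761/(1−0.2596) = 611.509 sq m.
Lp = 87.1 + 10·log₁₀(4/611.509) = 87.1 + (-21.84) = 65.3 dB.

65.3 dB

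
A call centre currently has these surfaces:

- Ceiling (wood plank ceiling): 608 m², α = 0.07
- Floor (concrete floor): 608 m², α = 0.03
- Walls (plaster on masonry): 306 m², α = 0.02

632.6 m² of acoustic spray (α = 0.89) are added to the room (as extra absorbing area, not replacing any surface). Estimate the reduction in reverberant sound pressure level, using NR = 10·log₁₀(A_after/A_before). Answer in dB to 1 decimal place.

Total absorption A_before = 608×0.07 + 608×0.03 + 306×0.02
  = 42.560 + 18.240 + 6.120 = 66.920 m² sabins.
Treatment contributes 632.6·0.89 = 563.014 sabins.
A_after = 66.920 + 563.014 = 629.934 sabins.
NR = 10·log₁₀(629.934/66.920) = 9.7 dB.

9.7 dB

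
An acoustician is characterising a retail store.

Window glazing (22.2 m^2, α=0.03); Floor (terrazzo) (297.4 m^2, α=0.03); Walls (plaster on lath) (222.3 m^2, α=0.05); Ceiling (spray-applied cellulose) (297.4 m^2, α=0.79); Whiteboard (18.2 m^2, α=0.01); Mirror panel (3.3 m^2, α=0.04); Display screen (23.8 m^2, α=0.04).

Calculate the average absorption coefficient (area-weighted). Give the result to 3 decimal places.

S = Σ Sᵢ = 22.2 + 297.4 + 222.3 + 297.4 + 18.2 + 3.3 + 23.8 = 884.6 m^2.
Weighted sum Σ Sα = 256.915.
ᾱ = 256.915 / 884.6 = 0.290.

0.290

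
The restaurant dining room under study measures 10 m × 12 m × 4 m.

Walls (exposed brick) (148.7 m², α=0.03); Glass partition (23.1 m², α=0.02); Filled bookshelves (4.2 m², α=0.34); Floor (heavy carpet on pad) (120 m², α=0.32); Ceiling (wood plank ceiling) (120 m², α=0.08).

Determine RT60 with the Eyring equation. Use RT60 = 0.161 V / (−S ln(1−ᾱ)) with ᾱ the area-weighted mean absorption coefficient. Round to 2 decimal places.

1.33 s

Total surface area S = 148.7 + 23.1 + 4.2 + 120 + 120 = 416.0 m².
Absorption A = 148.7·0.03 + 23.1·0.02 + 4.2·0.34 + 120·0.32 + 120·0.08 = 54.351 sabins.
ᾱ = 54.351 / 416.0 = 0.1307.
−S·ln(1−ᾱ) = −416.0 × ln(1 − 0.1307) = 58.268.
V = 10 × 12 × 4 = 480 m³.
T = 0.161·V/[−S·ln(1−ᾱ)] = 0.161·480/58.268 = 1.33 s.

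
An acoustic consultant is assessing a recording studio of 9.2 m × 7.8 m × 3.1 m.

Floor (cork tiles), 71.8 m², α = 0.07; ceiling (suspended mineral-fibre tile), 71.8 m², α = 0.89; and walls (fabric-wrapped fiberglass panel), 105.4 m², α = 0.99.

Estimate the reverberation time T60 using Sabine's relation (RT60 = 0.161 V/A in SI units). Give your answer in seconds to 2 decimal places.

Total absorption A = 71.8·0.07 + 71.8·0.89 + 105.4·0.99
  = 5.026 + 63.902 + 104.346 = 173.274 m² sabins.
Room volume: 222.456 m³.
Sabine: RT60 = 0.161 × 222.456 / 173.274 = 0.21 s.

0.21 seconds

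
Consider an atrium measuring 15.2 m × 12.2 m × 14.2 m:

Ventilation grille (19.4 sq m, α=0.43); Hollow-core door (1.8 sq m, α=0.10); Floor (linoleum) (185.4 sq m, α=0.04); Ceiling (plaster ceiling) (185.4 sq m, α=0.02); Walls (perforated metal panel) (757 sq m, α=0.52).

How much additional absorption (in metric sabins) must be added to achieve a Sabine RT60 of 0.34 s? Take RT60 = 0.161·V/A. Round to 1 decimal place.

Total absorption A₁ = 19.4×0.43 + 1.8×0.10 + 185.4×0.04 + 185.4×0.02 + 757×0.52
  = 8.342 + 0.180 + 7.416 + 3.708 + 393.640 = 413.286 sq m sabins.
For T = 0.34 s, need A₂ = 0.161·V/T = 0.161·2633.248/0.34 = 1246.920 sabins.
ΔA = A₂ − A₁ = 1246.920 − 413.286 = 833.6 sabins.

833.6 sabins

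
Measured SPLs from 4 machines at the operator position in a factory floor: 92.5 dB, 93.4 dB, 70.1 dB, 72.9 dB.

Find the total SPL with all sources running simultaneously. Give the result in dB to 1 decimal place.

96.0 dB

Converting to relative power and adding: 10^(92.5/10) + 10^(93.4/10) + 10^(70.1/10) + 10^(72.9/10) = 3.996e+09.
Combined level = 10 log₁₀(3.996e+09) = 96.0 dB.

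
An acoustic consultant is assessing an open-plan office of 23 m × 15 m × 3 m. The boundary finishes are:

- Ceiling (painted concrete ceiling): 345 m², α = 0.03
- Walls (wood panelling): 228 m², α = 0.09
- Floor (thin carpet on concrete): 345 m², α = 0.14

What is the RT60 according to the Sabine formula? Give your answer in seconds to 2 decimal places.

2.10 seconds

Summing Sᵢαᵢ: 10.350 + 20.520 + 48.300 → A = 79.170 sabins.
V = 23·15·3 = 1035 m³.
RT60 = 0.161 · V / A = 0.161 × 1035 / 79.170 = 2.10 s.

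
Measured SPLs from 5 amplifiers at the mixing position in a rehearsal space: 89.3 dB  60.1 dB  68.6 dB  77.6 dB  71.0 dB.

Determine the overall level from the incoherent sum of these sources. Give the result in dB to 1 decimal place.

Σ 10^(Lᵢ/10) = 9.295e+08.
Combined level = 10 log₁₀(9.295e+08) = 89.7 dB.

89.7 dB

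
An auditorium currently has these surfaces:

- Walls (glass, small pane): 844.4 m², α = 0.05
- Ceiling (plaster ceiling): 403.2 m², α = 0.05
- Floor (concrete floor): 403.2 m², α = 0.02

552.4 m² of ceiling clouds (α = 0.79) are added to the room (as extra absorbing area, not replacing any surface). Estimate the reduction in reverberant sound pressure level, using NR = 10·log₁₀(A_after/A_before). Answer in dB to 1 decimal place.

A_before = Σ Sᵢαᵢ = 844.4·0.05 + 403.2·0.05 + 403.2·0.02 = 70.444 sabins.
Treatment contributes 552.4·0.79 = 436.396 sabins.
A_after = 70.444 + 436.396 = 506.840 sabins.
NR = 10·log₁₀(506.840/70.444) = 8.6 dB.

8.6 dB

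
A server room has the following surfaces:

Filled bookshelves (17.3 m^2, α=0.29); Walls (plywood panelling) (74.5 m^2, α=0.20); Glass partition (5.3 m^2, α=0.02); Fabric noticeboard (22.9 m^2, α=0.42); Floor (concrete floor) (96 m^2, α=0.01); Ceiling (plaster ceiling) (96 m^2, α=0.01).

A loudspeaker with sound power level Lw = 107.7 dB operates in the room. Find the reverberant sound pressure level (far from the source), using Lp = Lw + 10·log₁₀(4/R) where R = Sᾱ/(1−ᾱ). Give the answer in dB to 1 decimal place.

98.3 dB

Σ(Sᵢαᵢ) = 17.3·0.29 + 74.5·0.20 + 5.3·0.02 + 22.9·0.42 + 96·0.01 + 96·0.01 = 31.561; total area S = 312.0 m^2.
ᾱ = 0.1012, so room constant R = A/(1−ᾱ) = 35.115 m^2.
Lp = Lw + 10 log₁₀(4/R) = 107.7 -9.43 = 98.3 dB.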